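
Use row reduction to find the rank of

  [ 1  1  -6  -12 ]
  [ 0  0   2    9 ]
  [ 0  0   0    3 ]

R2 → 1/2·R2
  [ 1  1  -6  -12 ]
  [ 0  0   1  9/2 ]
  [ 0  0   0    3 ]
R3 → 1/3·R3
  [ 1  1  -6  -12 ]
  [ 0  0   1  9/2 ]
  [ 0  0   0    1 ]
R2 → R2 − 9/2·R3
  [ 1  1  -6  -12 ]
  [ 0  0   1    0 ]
  [ 0  0   0    1 ]
R1 → R1 + 12·R3
  [ 1  1  -6  0 ]
  [ 0  0   1  0 ]
  [ 0  0   0  1 ]
R1 → R1 + 6·R2
  [ 1  1  0  0 ]
  [ 0  0  1  0 ]
  [ 0  0  0  1 ]
The reduced form has 3 nonzero rows.

rank = 3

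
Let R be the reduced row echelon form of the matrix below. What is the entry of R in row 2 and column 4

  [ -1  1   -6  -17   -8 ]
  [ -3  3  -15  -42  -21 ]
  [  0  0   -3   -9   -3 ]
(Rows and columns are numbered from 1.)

Multiply ρ1 by -1.
  [  1  -1    6   17    8 ]
  [ -3   3  -15  -42  -21 ]
  [  0   0   -3   -9   -3 ]
Add 3 times ρ1 to ρ2.
  [ 1  -1   6  17   8 ]
  [ 0   0   3   9   3 ]
  [ 0   0  -3  -9  -3 ]
Multiply ρ2 by 1/3.
  [ 1  -1   6  17   8 ]
  [ 0   0   1   3   1 ]
  [ 0   0  -3  -9  -3 ]
Add 3 times ρ2 to ρ3.
  [ 1  -1  6  17  8 ]
  [ 0   0  1   3  1 ]
  [ 0   0  0   0  0 ]
Subtract 6 times ρ2 from ρ1.
  [ 1  -1  0  -1  2 ]
  [ 0   0  1   3  1 ]
  [ 0   0  0   0  0 ]

3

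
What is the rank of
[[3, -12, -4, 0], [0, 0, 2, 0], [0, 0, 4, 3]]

R1 -> 1/3·R1
R2 -> 1/2·R2
R3 -> R3 − 4·R2
R3 -> 1/3·R3
R1 -> R1 + 4/3·R2
The reduced form has 3 nonzero rows.

rank = 3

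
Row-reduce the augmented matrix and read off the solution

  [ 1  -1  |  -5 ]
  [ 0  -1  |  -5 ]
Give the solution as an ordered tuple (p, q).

R2 := -1·R2
R1 := R1 + R2
Reading off the last column: p = 0, q = 5.

(0, 5)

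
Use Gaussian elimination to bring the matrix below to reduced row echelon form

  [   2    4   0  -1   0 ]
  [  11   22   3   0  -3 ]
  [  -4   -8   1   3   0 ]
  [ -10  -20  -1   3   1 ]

R1 ← 1/2·R1
  [   1    2   0  -1/2   0 ]
  [  11   22   3     0  -3 ]
  [  -4   -8   1     3   0 ]
  [ -10  -20  -1     3   1 ]
R2 ← R2 − 11·R1
  [   1    2   0  -1/2   0 ]
  [   0    0   3  11/2  -3 ]
  [  -4   -8   1     3   0 ]
  [ -10  -20  -1     3   1 ]
R3 ← R3 + 4·R1
  [   1    2   0  -1/2   0 ]
  [   0    0   3  11/2  -3 ]
  [   0    0   1     1   0 ]
  [ -10  -20  -1     3   1 ]
R4 ← R4 + 10·R1
  [ 1  2   0  -1/2   0 ]
  [ 0  0   3  11/2  -3 ]
  [ 0  0   1     1   0 ]
  [ 0  0  -1    -2   1 ]
R2 ← 1/3·R2
  [ 1  2   0  -1/2   0 ]
  [ 0  0   1  11/6  -1 ]
  [ 0  0   1     1   0 ]
  [ 0  0  -1    -2   1 ]
R3 ← R3 − R2
  [ 1  2   0  -1/2   0 ]
  [ 0  0   1  11/6  -1 ]
  [ 0  0   0  -5/6   1 ]
  [ 0  0  -1    -2   1 ]
R4 ← R4 + R2
  [ 1  2  0  -1/2   0 ]
  [ 0  0  1  11/6  -1 ]
  [ 0  0  0  -5/6   1 ]
  [ 0  0  0  -1/6   0 ]
R3 ← -6/5·R3
  [ 1  2  0  -1/2     0 ]
  [ 0  0  1  11/6    -1 ]
  [ 0  0  0     1  -6/5 ]
  [ 0  0  0  -1/6     0 ]
R4 ← R4 + 1/6·R3
  [ 1  2  0  -1/2     0 ]
  [ 0  0  1  11/6    -1 ]
  [ 0  0  0     1  -6/5 ]
  [ 0  0  0     0  -1/5 ]
R4 ← -5·R4
  [ 1  2  0  -1/2     0 ]
  [ 0  0  1  11/6    -1 ]
  [ 0  0  0     1  -6/5 ]
  [ 0  0  0     0     1 ]
R3 ← R3 + 6/5·R4
  [ 1  2  0  -1/2   0 ]
  [ 0  0  1  11/6  -1 ]
  [ 0  0  0     1   0 ]
  [ 0  0  0     0   1 ]
R2 ← R2 + R4
  [ 1  2  0  -1/2  0 ]
  [ 0  0  1  11/6  0 ]
  [ 0  0  0     1  0 ]
  [ 0  0  0     0  1 ]
R2 ← R2 − 11/6·R3
  [ 1  2  0  -1/2  0 ]
  [ 0  0  1     0  0 ]
  [ 0  0  0     1  0 ]
  [ 0  0  0     0  1 ]
R1 ← R1 + 1/2·R3
  [ 1  2  0  0  0 ]
  [ 0  0  1  0  0 ]
  [ 0  0  0  1  0 ]
  [ 0  0  0  0  1 ]

[[1, 2, 0, 0, 0], [0, 0, 1, 0, 0], [0, 0, 0, 1, 0], [0, 0, 0, 0, 1]]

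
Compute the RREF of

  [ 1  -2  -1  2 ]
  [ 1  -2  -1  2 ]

R2 := R2 − R1
  [ 1  -2  -1  2 ]
  [ 0   0   0  0 ]

[[1, -2, -1, 2], [0, 0, 0, 0]]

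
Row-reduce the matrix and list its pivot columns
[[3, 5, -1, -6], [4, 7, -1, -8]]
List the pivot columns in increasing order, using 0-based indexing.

0, 1

Multiply r1 by 1/3.
Subtract 4 times r1 from r2.
Multiply r2 by 3.
Subtract 5/3 times r2 from r1.
Pivot columns are the columns containing a leading 1.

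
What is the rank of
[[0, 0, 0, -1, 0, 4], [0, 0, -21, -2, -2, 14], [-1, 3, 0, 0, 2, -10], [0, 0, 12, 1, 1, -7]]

ρ1 <-> ρ3
  [ -1  3    0   0   2  -10 ]
  [  0  0  -21  -2  -2   14 ]
  [  0  0    0  -1   0    4 ]
  [  0  0   12   1   1   -7 ]
ρ1 ← -1·ρ1
  [ 1  -3    0   0  -2  10 ]
  [ 0   0  -21  -2  -2  14 ]
  [ 0   0    0  -1   0   4 ]
  [ 0   0   12   1   1  -7 ]
ρ2 ← -1/21·ρ2
  [ 1  -3   0     0    -2    10 ]
  [ 0   0   1  2/21  2/21  -2/3 ]
  [ 0   0   0    -1     0     4 ]
  [ 0   0  12     1     1    -7 ]
ρ4 ← ρ4 − 12·ρ2
  [ 1  -3  0     0    -2    10 ]
  [ 0   0  1  2/21  2/21  -2/3 ]
  [ 0   0  0    -1     0     4 ]
  [ 0   0  0  -1/7  -1/7     1 ]
ρ3 ← -1·ρ3
  [ 1  -3  0     0    -2    10 ]
  [ 0   0  1  2/21  2/21  -2/3 ]
  [ 0   0  0     1     0    -4 ]
  [ 0   0  0  -1/7  -1/7     1 ]
ρ4 ← ρ4 + 1/7·ρ3
  [ 1  -3  0     0    -2    10 ]
  [ 0   0  1  2/21  2/21  -2/3 ]
  [ 0   0  0     1     0    -4 ]
  [ 0   0  0     0  -1/7   3/7 ]
ρ4 ← -7·ρ4
  [ 1  -3  0     0    -2    10 ]
  [ 0   0  1  2/21  2/21  -2/3 ]
  [ 0   0  0     1     0    -4 ]
  [ 0   0  0     0     1    -3 ]
ρ2 ← ρ2 − 2/21·ρ4
  [ 1  -3  0     0  -2     10 ]
  [ 0   0  1  2/21   0  -8/21 ]
  [ 0   0  0     1   0     -4 ]
  [ 0   0  0     0   1     -3 ]
ρ1 ← ρ1 + 2·ρ4
  [ 1  -3  0     0  0      4 ]
  [ 0   0  1  2/21  0  -8/21 ]
  [ 0   0  0     1  0     -4 ]
  [ 0   0  0     0  1     -3 ]
ρ2 ← ρ2 − 2/21·ρ3
  [ 1  -3  0  0  0   4 ]
  [ 0   0  1  0  0   0 ]
  [ 0   0  0  1  0  -4 ]
  [ 0   0  0  0  1  -3 ]
The reduced form has 4 nonzero rows.

rank = 4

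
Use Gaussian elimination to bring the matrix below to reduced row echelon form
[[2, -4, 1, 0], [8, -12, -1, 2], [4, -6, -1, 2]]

[[1, 0, 0, -3], [0, 1, 0, -2], [0, 0, 1, -2]]

ρ1 → 1/2·ρ1
  [ 1   -2  1/2  0 ]
  [ 8  -12   -1  2 ]
  [ 4   -6   -1  2 ]
ρ2 → ρ2 − 8·ρ1
  [ 1  -2  1/2  0 ]
  [ 0   4   -5  2 ]
  [ 4  -6   -1  2 ]
ρ3 → ρ3 − 4·ρ1
  [ 1  -2  1/2  0 ]
  [ 0   4   -5  2 ]
  [ 0   2   -3  2 ]
ρ2 → 1/4·ρ2
  [ 1  -2   1/2    0 ]
  [ 0   1  -5/4  1/2 ]
  [ 0   2    -3    2 ]
ρ3 → ρ3 − 2·ρ2
  [ 1  -2   1/2    0 ]
  [ 0   1  -5/4  1/2 ]
  [ 0   0  -1/2    1 ]
ρ3 → -2·ρ3
  [ 1  -2   1/2    0 ]
  [ 0   1  -5/4  1/2 ]
  [ 0   0     1   -2 ]
ρ2 → ρ2 + 5/4·ρ3
  [ 1  -2  1/2   0 ]
  [ 0   1    0  -2 ]
  [ 0   0    1  -2 ]
ρ1 → ρ1 − 1/2·ρ3
  [ 1  -2  0   1 ]
  [ 0   1  0  -2 ]
  [ 0   0  1  -2 ]
ρ1 → ρ1 + 2·ρ2
  [ 1  0  0  -3 ]
  [ 0  1  0  -2 ]
  [ 0  0  1  -2 ]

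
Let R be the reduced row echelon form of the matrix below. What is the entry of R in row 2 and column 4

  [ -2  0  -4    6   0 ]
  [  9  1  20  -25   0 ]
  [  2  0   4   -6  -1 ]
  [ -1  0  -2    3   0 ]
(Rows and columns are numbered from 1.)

Multiply R1 by -1/2.
  [  1  0   2   -3   0 ]
  [  9  1  20  -25   0 ]
  [  2  0   4   -6  -1 ]
  [ -1  0  -2    3   0 ]
Subtract 9 times R1 from R2.
  [  1  0   2  -3   0 ]
  [  0  1   2   2   0 ]
  [  2  0   4  -6  -1 ]
  [ -1  0  -2   3   0 ]
Subtract 2 times R1 from R3.
  [  1  0   2  -3   0 ]
  [  0  1   2   2   0 ]
  [  0  0   0   0  -1 ]
  [ -1  0  -2   3   0 ]
Add R1 to R4.
  [ 1  0  2  -3   0 ]
  [ 0  1  2   2   0 ]
  [ 0  0  0   0  -1 ]
  [ 0  0  0   0   0 ]
Multiply R3 by -1.
  [ 1  0  2  -3  0 ]
  [ 0  1  2   2  0 ]
  [ 0  0  0   0  1 ]
  [ 0  0  0   0  0 ]

2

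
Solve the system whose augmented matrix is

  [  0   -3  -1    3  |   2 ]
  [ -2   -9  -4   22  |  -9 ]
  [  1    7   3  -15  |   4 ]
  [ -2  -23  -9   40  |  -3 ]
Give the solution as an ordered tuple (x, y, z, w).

r1 <=> r2
r1 -> -1/2·r1
r3 -> r3 − r1
r4 -> r4 + 2·r1
r2 -> -1/3·r2
r3 -> r3 − 5/2·r2
r4 -> r4 + 14·r2
r3 -> 6·r3
r4 -> r4 + 1/3·r3
r3 -> r3 + 9·r4
r2 -> r2 + r4
r1 -> r1 + 11·r4
r2 -> r2 − 1/3·r3
r1 -> r1 − 2·r3
r1 -> r1 − 9/2·r2
Reading off the last column: x = 2, y = -1, z = -2, w = -1.

(2, -1, -2, -1)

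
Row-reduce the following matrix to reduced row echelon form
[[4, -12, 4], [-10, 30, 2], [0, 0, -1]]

[[1, -3, 0], [0, 0, 1], [0, 0, 0]]

ρ1 ← 1/4·ρ1
  [   1  -3   1 ]
  [ -10  30   2 ]
  [   0   0  -1 ]
ρ2 ← ρ2 + 10·ρ1
  [ 1  -3   1 ]
  [ 0   0  12 ]
  [ 0   0  -1 ]
ρ2 ← 1/12·ρ2
  [ 1  -3   1 ]
  [ 0   0   1 ]
  [ 0   0  -1 ]
ρ3 ← ρ3 + ρ2
  [ 1  -3  1 ]
  [ 0   0  1 ]
  [ 0   0  0 ]
ρ1 ← ρ1 − ρ2
  [ 1  -3  0 ]
  [ 0   0  1 ]
  [ 0   0  0 ]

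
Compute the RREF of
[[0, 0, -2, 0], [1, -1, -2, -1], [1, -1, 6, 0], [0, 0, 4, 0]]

ρ1 ↔ ρ2
  [ 1  -1  -2  -1 ]
  [ 0   0  -2   0 ]
  [ 1  -1   6   0 ]
  [ 0   0   4   0 ]
ρ3 := ρ3 − ρ1
  [ 1  -1  -2  -1 ]
  [ 0   0  -2   0 ]
  [ 0   0   8   1 ]
  [ 0   0   4   0 ]
ρ2 := -1/2·ρ2
  [ 1  -1  -2  -1 ]
  [ 0   0   1   0 ]
  [ 0   0   8   1 ]
  [ 0   0   4   0 ]
ρ3 := ρ3 − 8·ρ2
  [ 1  -1  -2  -1 ]
  [ 0   0   1   0 ]
  [ 0   0   0   1 ]
  [ 0   0   4   0 ]
ρ4 := ρ4 − 4·ρ2
  [ 1  -1  -2  -1 ]
  [ 0   0   1   0 ]
  [ 0   0   0   1 ]
  [ 0   0   0   0 ]
ρ1 := ρ1 + ρ3
  [ 1  -1  -2  0 ]
  [ 0   0   1  0 ]
  [ 0   0   0  1 ]
  [ 0   0   0  0 ]
ρ1 := ρ1 + 2·ρ2
  [ 1  -1  0  0 ]
  [ 0   0  1  0 ]
  [ 0   0  0  1 ]
  [ 0   0  0  0 ]

[[1, -1, 0, 0], [0, 0, 1, 0], [0, 0, 0, 1], [0, 0, 0, 0]]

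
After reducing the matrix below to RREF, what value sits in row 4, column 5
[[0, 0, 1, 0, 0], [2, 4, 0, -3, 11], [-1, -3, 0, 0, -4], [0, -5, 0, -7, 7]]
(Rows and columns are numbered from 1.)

R1 <-> R2
  [  2   4  0  -3  11 ]
  [  0   0  1   0   0 ]
  [ -1  -3  0   0  -4 ]
  [  0  -5  0  -7   7 ]
R1 → 1/2·R1
  [  1   2  0  -3/2  11/2 ]
  [  0   0  1     0     0 ]
  [ -1  -3  0     0    -4 ]
  [  0  -5  0    -7     7 ]
R3 → R3 + R1
  [ 1   2  0  -3/2  11/2 ]
  [ 0   0  1     0     0 ]
  [ 0  -1  0  -3/2   3/2 ]
  [ 0  -5  0    -7     7 ]
R2 <-> R3
  [ 1   2  0  -3/2  11/2 ]
  [ 0  -1  0  -3/2   3/2 ]
  [ 0   0  1     0     0 ]
  [ 0  -5  0    -7     7 ]
R2 → -1·R2
  [ 1   2  0  -3/2  11/2 ]
  [ 0   1  0   3/2  -3/2 ]
  [ 0   0  1     0     0 ]
  [ 0  -5  0    -7     7 ]
R4 → R4 + 5·R2
  [ 1  2  0  -3/2  11/2 ]
  [ 0  1  0   3/2  -3/2 ]
  [ 0  0  1     0     0 ]
  [ 0  0  0   1/2  -1/2 ]
R4 → 2·R4
  [ 1  2  0  -3/2  11/2 ]
  [ 0  1  0   3/2  -3/2 ]
  [ 0  0  1     0     0 ]
  [ 0  0  0     1    -1 ]
R2 → R2 − 3/2·R4
  [ 1  2  0  -3/2  11/2 ]
  [ 0  1  0     0     0 ]
  [ 0  0  1     0     0 ]
  [ 0  0  0     1    -1 ]
R1 → R1 + 3/2·R4
  [ 1  2  0  0   4 ]
  [ 0  1  0  0   0 ]
  [ 0  0  1  0   0 ]
  [ 0  0  0  1  -1 ]
R1 → R1 − 2·R2
  [ 1  0  0  0   4 ]
  [ 0  1  0  0   0 ]
  [ 0  0  1  0   0 ]
  [ 0  0  0  1  -1 ]

-1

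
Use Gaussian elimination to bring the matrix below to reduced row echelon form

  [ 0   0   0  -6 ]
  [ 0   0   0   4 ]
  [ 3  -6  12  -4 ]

[[1, -2, 4, 0], [0, 0, 0, 1], [0, 0, 0, 0]]

r1 ↔ r3
  [ 3  -6  12  -4 ]
  [ 0   0   0   4 ]
  [ 0   0   0  -6 ]
r1 := 1/3·r1
  [ 1  -2  4  -4/3 ]
  [ 0   0  0     4 ]
  [ 0   0  0    -6 ]
r2 := 1/4·r2
  [ 1  -2  4  -4/3 ]
  [ 0   0  0     1 ]
  [ 0   0  0    -6 ]
r3 := r3 + 6·r2
  [ 1  -2  4  -4/3 ]
  [ 0   0  0     1 ]
  [ 0   0  0     0 ]
r1 := r1 + 4/3·r2
  [ 1  -2  4  0 ]
  [ 0   0  0  1 ]
  [ 0   0  0  0 ]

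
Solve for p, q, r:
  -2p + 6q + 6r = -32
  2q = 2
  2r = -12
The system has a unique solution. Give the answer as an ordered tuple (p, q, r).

Form the augmented matrix and row-reduce:
  [ -2  6  6  |  -32 ]
  [  0  2  0  |    2 ]
  [  0  0  2  |  -12 ]
r1 := -1/2·r1
  [ 1  -3  -3  |   16 ]
  [ 0   2   0  |    2 ]
  [ 0   0   2  |  -12 ]
r2 := 1/2·r2
  [ 1  -3  -3  |   16 ]
  [ 0   1   0  |    1 ]
  [ 0   0   2  |  -12 ]
r3 := 1/2·r3
  [ 1  -3  -3  |  16 ]
  [ 0   1   0  |   1 ]
  [ 0   0   1  |  -6 ]
r1 := r1 + 3·r3
  [ 1  -3  0  |  -2 ]
  [ 0   1  0  |   1 ]
  [ 0   0  1  |  -6 ]
r1 := r1 + 3·r2
  [ 1  0  0  |   1 ]
  [ 0  1  0  |   1 ]
  [ 0  0  1  |  -6 ]
Reading off the last column: p = 1, q = 1, r = -6.

(1, 1, -6)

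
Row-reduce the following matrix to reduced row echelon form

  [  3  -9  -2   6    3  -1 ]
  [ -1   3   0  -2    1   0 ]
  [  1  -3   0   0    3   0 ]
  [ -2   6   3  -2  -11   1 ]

Multiply ρ1 by 1/3.
  [  1  -3  -2/3   2    1  -1/3 ]
  [ -1   3     0  -2    1     0 ]
  [  1  -3     0   0    3     0 ]
  [ -2   6     3  -2  -11     1 ]
Add ρ1 to ρ2.
  [  1  -3  -2/3   2    1  -1/3 ]
  [  0   0  -2/3   0    2  -1/3 ]
  [  1  -3     0   0    3     0 ]
  [ -2   6     3  -2  -11     1 ]
Subtract ρ1 from ρ3.
  [  1  -3  -2/3   2    1  -1/3 ]
  [  0   0  -2/3   0    2  -1/3 ]
  [  0   0   2/3  -2    2   1/3 ]
  [ -2   6     3  -2  -11     1 ]
Add 2 times ρ1 to ρ4.
  [ 1  -3  -2/3   2   1  -1/3 ]
  [ 0   0  -2/3   0   2  -1/3 ]
  [ 0   0   2/3  -2   2   1/3 ]
  [ 0   0   5/3   2  -9   1/3 ]
Multiply ρ2 by -3/2.
  [ 1  -3  -2/3   2   1  -1/3 ]
  [ 0   0     1   0  -3   1/2 ]
  [ 0   0   2/3  -2   2   1/3 ]
  [ 0   0   5/3   2  -9   1/3 ]
Subtract 2/3 times ρ2 from ρ3.
  [ 1  -3  -2/3   2   1  -1/3 ]
  [ 0   0     1   0  -3   1/2 ]
  [ 0   0     0  -2   4     0 ]
  [ 0   0   5/3   2  -9   1/3 ]
Subtract 5/3 times ρ2 from ρ4.
  [ 1  -3  -2/3   2   1  -1/3 ]
  [ 0   0     1   0  -3   1/2 ]
  [ 0   0     0  -2   4     0 ]
  [ 0   0     0   2  -4  -1/2 ]
Multiply ρ3 by -1/2.
  [ 1  -3  -2/3  2   1  -1/3 ]
  [ 0   0     1  0  -3   1/2 ]
  [ 0   0     0  1  -2     0 ]
  [ 0   0     0  2  -4  -1/2 ]
Subtract 2 times ρ3 from ρ4.
  [ 1  -3  -2/3  2   1  -1/3 ]
  [ 0   0     1  0  -3   1/2 ]
  [ 0   0     0  1  -2     0 ]
  [ 0   0     0  0   0  -1/2 ]
Multiply ρ4 by -2.
  [ 1  -3  -2/3  2   1  -1/3 ]
  [ 0   0     1  0  -3   1/2 ]
  [ 0   0     0  1  -2     0 ]
  [ 0   0     0  0   0     1 ]
Subtract 1/2 times ρ4 from ρ2.
  [ 1  -3  -2/3  2   1  -1/3 ]
  [ 0   0     1  0  -3     0 ]
  [ 0   0     0  1  -2     0 ]
  [ 0   0     0  0   0     1 ]
Add 1/3 times ρ4 to ρ1.
  [ 1  -3  -2/3  2   1  0 ]
  [ 0   0     1  0  -3  0 ]
  [ 0   0     0  1  -2  0 ]
  [ 0   0     0  0   0  1 ]
Subtract 2 times ρ3 from ρ1.
  [ 1  -3  -2/3  0   5  0 ]
  [ 0   0     1  0  -3  0 ]
  [ 0   0     0  1  -2  0 ]
  [ 0   0     0  0   0  1 ]
Add 2/3 times ρ2 to ρ1.
  [ 1  -3  0  0   3  0 ]
  [ 0   0  1  0  -3  0 ]
  [ 0   0  0  1  -2  0 ]
  [ 0   0  0  0   0  1 ]

[[1, -3, 0, 0, 3, 0], [0, 0, 1, 0, -3, 0], [0, 0, 0, 1, -2, 0], [0, 0, 0, 0, 0, 1]]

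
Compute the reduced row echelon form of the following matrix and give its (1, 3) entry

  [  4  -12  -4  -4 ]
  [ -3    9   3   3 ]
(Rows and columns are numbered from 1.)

Multiply R1 by 1/4.
  [  1  -3  -1  -1 ]
  [ -3   9   3   3 ]
Add 3 times R1 to R2.
  [ 1  -3  -1  -1 ]
  [ 0   0   0   0 ]

-1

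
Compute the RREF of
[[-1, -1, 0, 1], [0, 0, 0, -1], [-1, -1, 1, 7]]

ρ1 -> -1·ρ1
  [  1   1  0  -1 ]
  [  0   0  0  -1 ]
  [ -1  -1  1   7 ]
ρ3 -> ρ3 + ρ1
  [ 1  1  0  -1 ]
  [ 0  0  0  -1 ]
  [ 0  0  1   6 ]
ρ2 ↔ ρ3
  [ 1  1  0  -1 ]
  [ 0  0  1   6 ]
  [ 0  0  0  -1 ]
ρ3 -> -1·ρ3
  [ 1  1  0  -1 ]
  [ 0  0  1   6 ]
  [ 0  0  0   1 ]
ρ2 -> ρ2 − 6·ρ3
  [ 1  1  0  -1 ]
  [ 0  0  1   0 ]
  [ 0  0  0   1 ]
ρ1 -> ρ1 + ρ3
  [ 1  1  0  0 ]
  [ 0  0  1  0 ]
  [ 0  0  0  1 ]

[[1, 1, 0, 0], [0, 0, 1, 0], [0, 0, 0, 1]]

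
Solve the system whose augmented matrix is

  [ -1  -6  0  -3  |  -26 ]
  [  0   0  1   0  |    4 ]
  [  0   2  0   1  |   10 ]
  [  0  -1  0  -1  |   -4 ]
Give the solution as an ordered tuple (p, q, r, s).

R1 -> -1·R1
R2 ↔ R3
R2 -> 1/2·R2
R4 -> R4 + R2
R4 -> -2·R4
R2 -> R2 − 1/2·R4
R1 -> R1 − 3·R4
R1 -> R1 − 6·R2
Reading off the last column: p = -4, q = 6, r = 4, s = -2.

(-4, 6, 4, -2)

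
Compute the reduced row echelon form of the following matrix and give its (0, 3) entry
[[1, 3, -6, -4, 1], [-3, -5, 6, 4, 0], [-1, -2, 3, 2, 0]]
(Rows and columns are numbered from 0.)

Add 3 times R1 to R2.
  [  1   3   -6  -4  1 ]
  [  0   4  -12  -8  3 ]
  [ -1  -2    3   2  0 ]
Add R1 to R3.
  [ 1  3   -6  -4  1 ]
  [ 0  4  -12  -8  3 ]
  [ 0  1   -3  -2  1 ]
Multiply R2 by 1/4.
  [ 1  3  -6  -4    1 ]
  [ 0  1  -3  -2  3/4 ]
  [ 0  1  -3  -2    1 ]
Subtract R2 from R3.
  [ 1  3  -6  -4    1 ]
  [ 0  1  -3  -2  3/4 ]
  [ 0  0   0   0  1/4 ]
Multiply R3 by 4.
  [ 1  3  -6  -4    1 ]
  [ 0  1  -3  -2  3/4 ]
  [ 0  0   0   0    1 ]
Subtract 3/4 times R3 from R2.
  [ 1  3  -6  -4  1 ]
  [ 0  1  -3  -2  0 ]
  [ 0  0   0   0  1 ]
Subtract R3 from R1.
  [ 1  3  -6  -4  0 ]
  [ 0  1  -3  -2  0 ]
  [ 0  0   0   0  1 ]
Subtract 3 times R2 from R1.
  [ 1  0   3   2  0 ]
  [ 0  1  -3  -2  0 ]
  [ 0  0   0   0  1 ]

2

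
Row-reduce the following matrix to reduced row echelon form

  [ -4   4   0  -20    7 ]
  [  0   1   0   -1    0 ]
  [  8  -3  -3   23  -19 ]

ρ1 → -1/4·ρ1
  [ 1  -1   0   5  -7/4 ]
  [ 0   1   0  -1     0 ]
  [ 8  -3  -3  23   -19 ]
ρ3 → ρ3 − 8·ρ1
  [ 1  -1   0    5  -7/4 ]
  [ 0   1   0   -1     0 ]
  [ 0   5  -3  -17    -5 ]
ρ3 → ρ3 − 5·ρ2
  [ 1  -1   0    5  -7/4 ]
  [ 0   1   0   -1     0 ]
  [ 0   0  -3  -12    -5 ]
ρ3 → -1/3·ρ3
  [ 1  -1  0   5  -7/4 ]
  [ 0   1  0  -1     0 ]
  [ 0   0  1   4   5/3 ]
ρ1 → ρ1 + ρ2
  [ 1  0  0   4  -7/4 ]
  [ 0  1  0  -1     0 ]
  [ 0  0  1   4   5/3 ]

[[1, 0, 0, 4, -7/4], [0, 1, 0, -1, 0], [0, 0, 1, 4, 5/3]]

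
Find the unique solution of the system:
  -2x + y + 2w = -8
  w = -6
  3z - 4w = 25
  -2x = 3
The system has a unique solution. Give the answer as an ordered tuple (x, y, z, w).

Form the augmented matrix and row-reduce:
  [ -2  1  0   2  |  -8 ]
  [  0  0  0   1  |  -6 ]
  [  0  0  3  -4  |  25 ]
  [ -2  0  0   0  |   3 ]
R1 → -1/2·R1
  [  1  -1/2  0  -1  |   4 ]
  [  0     0  0   1  |  -6 ]
  [  0     0  3  -4  |  25 ]
  [ -2     0  0   0  |   3 ]
R4 → R4 + 2·R1
  [ 1  -1/2  0  -1  |   4 ]
  [ 0     0  0   1  |  -6 ]
  [ 0     0  3  -4  |  25 ]
  [ 0    -1  0  -2  |  11 ]
R2 ↔ R4
  [ 1  -1/2  0  -1  |   4 ]
  [ 0    -1  0  -2  |  11 ]
  [ 0     0  3  -4  |  25 ]
  [ 0     0  0   1  |  -6 ]
R2 → -1·R2
  [ 1  -1/2  0  -1  |    4 ]
  [ 0     1  0   2  |  -11 ]
  [ 0     0  3  -4  |   25 ]
  [ 0     0  0   1  |   -6 ]
R3 → 1/3·R3
  [ 1  -1/2  0    -1  |     4 ]
  [ 0     1  0     2  |   -11 ]
  [ 0     0  1  -4/3  |  25/3 ]
  [ 0     0  0     1  |    -6 ]
R3 → R3 + 4/3·R4
  [ 1  -1/2  0  -1  |    4 ]
  [ 0     1  0   2  |  -11 ]
  [ 0     0  1   0  |  1/3 ]
  [ 0     0  0   1  |   -6 ]
R2 → R2 − 2·R4
  [ 1  -1/2  0  -1  |    4 ]
  [ 0     1  0   0  |    1 ]
  [ 0     0  1   0  |  1/3 ]
  [ 0     0  0   1  |   -6 ]
R1 → R1 + R4
  [ 1  -1/2  0  0  |   -2 ]
  [ 0     1  0  0  |    1 ]
  [ 0     0  1  0  |  1/3 ]
  [ 0     0  0  1  |   -6 ]
R1 → R1 + 1/2·R2
  [ 1  0  0  0  |  -3/2 ]
  [ 0  1  0  0  |     1 ]
  [ 0  0  1  0  |   1/3 ]
  [ 0  0  0  1  |    -6 ]
Reading off the last column: x = -3/2, y = 1, z = 1/3, w = -6.

(-3/2, 1, 1/3, -6)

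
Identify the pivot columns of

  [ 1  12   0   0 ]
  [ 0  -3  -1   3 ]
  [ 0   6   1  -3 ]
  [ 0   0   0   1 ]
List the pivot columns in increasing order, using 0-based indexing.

ρ2 → -1/3·ρ2
ρ3 → ρ3 − 6·ρ2
ρ3 → -1·ρ3
ρ3 → ρ3 + 3·ρ4
ρ2 → ρ2 + ρ4
ρ2 → ρ2 − 1/3·ρ3
ρ1 → ρ1 − 12·ρ2
Pivot columns are the columns containing a leading 1.

0, 1, 2, 3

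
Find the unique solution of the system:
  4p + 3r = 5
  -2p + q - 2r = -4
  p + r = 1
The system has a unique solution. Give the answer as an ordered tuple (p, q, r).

(2, -2, -1)

Form the augmented matrix and row-reduce:
  [  4  0   3  |   5 ]
  [ -2  1  -2  |  -4 ]
  [  1  0   1  |   1 ]
Multiply R1 by 1/4.
  [  1  0  3/4  |  5/4 ]
  [ -2  1   -2  |   -4 ]
  [  1  0    1  |    1 ]
Add 2 times R1 to R2.
  [ 1  0   3/4  |   5/4 ]
  [ 0  1  -1/2  |  -3/2 ]
  [ 1  0     1  |     1 ]
Subtract R1 from R3.
  [ 1  0   3/4  |   5/4 ]
  [ 0  1  -1/2  |  -3/2 ]
  [ 0  0   1/4  |  -1/4 ]
Multiply R3 by 4.
  [ 1  0   3/4  |   5/4 ]
  [ 0  1  -1/2  |  -3/2 ]
  [ 0  0     1  |    -1 ]
Add 1/2 times R3 to R2.
  [ 1  0  3/4  |  5/4 ]
  [ 0  1    0  |   -2 ]
  [ 0  0    1  |   -1 ]
Subtract 3/4 times R3 from R1.
  [ 1  0  0  |   2 ]
  [ 0  1  0  |  -2 ]
  [ 0  0  1  |  -1 ]
Reading off the last column: p = 2, q = -2, r = -1.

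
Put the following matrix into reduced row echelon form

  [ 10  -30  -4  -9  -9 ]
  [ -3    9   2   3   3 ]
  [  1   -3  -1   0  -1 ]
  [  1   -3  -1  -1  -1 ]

r1 ← 1/10·r1
  [  1  -3  -2/5  -9/10  -9/10 ]
  [ -3   9     2      3      3 ]
  [  1  -3    -1      0     -1 ]
  [  1  -3    -1     -1     -1 ]
r2 ← r2 + 3·r1
  [ 1  -3  -2/5  -9/10  -9/10 ]
  [ 0   0   4/5   3/10   3/10 ]
  [ 1  -3    -1      0     -1 ]
  [ 1  -3    -1     -1     -1 ]
r3 ← r3 − r1
  [ 1  -3  -2/5  -9/10  -9/10 ]
  [ 0   0   4/5   3/10   3/10 ]
  [ 0   0  -3/5   9/10  -1/10 ]
  [ 1  -3    -1     -1     -1 ]
r4 ← r4 − r1
  [ 1  -3  -2/5  -9/10  -9/10 ]
  [ 0   0   4/5   3/10   3/10 ]
  [ 0   0  -3/5   9/10  -1/10 ]
  [ 0   0  -3/5  -1/10  -1/10 ]
r2 ← 5/4·r2
  [ 1  -3  -2/5  -9/10  -9/10 ]
  [ 0   0     1    3/8    3/8 ]
  [ 0   0  -3/5   9/10  -1/10 ]
  [ 0   0  -3/5  -1/10  -1/10 ]
r3 ← r3 + 3/5·r2
  [ 1  -3  -2/5  -9/10  -9/10 ]
  [ 0   0     1    3/8    3/8 ]
  [ 0   0     0    9/8    1/8 ]
  [ 0   0  -3/5  -1/10  -1/10 ]
r4 ← r4 + 3/5·r2
  [ 1  -3  -2/5  -9/10  -9/10 ]
  [ 0   0     1    3/8    3/8 ]
  [ 0   0     0    9/8    1/8 ]
  [ 0   0     0    1/8    1/8 ]
r3 ← 8/9·r3
  [ 1  -3  -2/5  -9/10  -9/10 ]
  [ 0   0     1    3/8    3/8 ]
  [ 0   0     0      1    1/9 ]
  [ 0   0     0    1/8    1/8 ]
r4 ← r4 − 1/8·r3
  [ 1  -3  -2/5  -9/10  -9/10 ]
  [ 0   0     1    3/8    3/8 ]
  [ 0   0     0      1    1/9 ]
  [ 0   0     0      0    1/9 ]
r4 ← 9·r4
  [ 1  -3  -2/5  -9/10  -9/10 ]
  [ 0   0     1    3/8    3/8 ]
  [ 0   0     0      1    1/9 ]
  [ 0   0     0      0      1 ]
r3 ← r3 − 1/9·r4
  [ 1  -3  -2/5  -9/10  -9/10 ]
  [ 0   0     1    3/8    3/8 ]
  [ 0   0     0      1      0 ]
  [ 0   0     0      0      1 ]
r2 ← r2 − 3/8·r4
  [ 1  -3  -2/5  -9/10  -9/10 ]
  [ 0   0     1    3/8      0 ]
  [ 0   0     0      1      0 ]
  [ 0   0     0      0      1 ]
r1 ← r1 + 9/10·r4
  [ 1  -3  -2/5  -9/10  0 ]
  [ 0   0     1    3/8  0 ]
  [ 0   0     0      1  0 ]
  [ 0   0     0      0  1 ]
r2 ← r2 − 3/8·r3
  [ 1  -3  -2/5  -9/10  0 ]
  [ 0   0     1      0  0 ]
  [ 0   0     0      1  0 ]
  [ 0   0     0      0  1 ]
r1 ← r1 + 9/10·r3
  [ 1  -3  -2/5  0  0 ]
  [ 0   0     1  0  0 ]
  [ 0   0     0  1  0 ]
  [ 0   0     0  0  1 ]
r1 ← r1 + 2/5·r2
  [ 1  -3  0  0  0 ]
  [ 0   0  1  0  0 ]
  [ 0   0  0  1  0 ]
  [ 0   0  0  0  1 ]

[[1, -3, 0, 0, 0], [0, 0, 1, 0, 0], [0, 0, 0, 1, 0], [0, 0, 0, 0, 1]]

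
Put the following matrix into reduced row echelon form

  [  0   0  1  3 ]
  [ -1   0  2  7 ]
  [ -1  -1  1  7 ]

[[1, 0, 0, -1], [0, 1, 0, -3], [0, 0, 1, 3]]

Swap r1 and r2.
  [ -1   0  2  7 ]
  [  0   0  1  3 ]
  [ -1  -1  1  7 ]
Multiply r1 by -1.
  [  1   0  -2  -7 ]
  [  0   0   1   3 ]
  [ -1  -1   1   7 ]
Add r1 to r3.
  [ 1   0  -2  -7 ]
  [ 0   0   1   3 ]
  [ 0  -1  -1   0 ]
Swap r2 and r3.
  [ 1   0  -2  -7 ]
  [ 0  -1  -1   0 ]
  [ 0   0   1   3 ]
Multiply r2 by -1.
  [ 1  0  -2  -7 ]
  [ 0  1   1   0 ]
  [ 0  0   1   3 ]
Subtract r3 from r2.
  [ 1  0  -2  -7 ]
  [ 0  1   0  -3 ]
  [ 0  0   1   3 ]
Add 2 times r3 to r1.
  [ 1  0  0  -1 ]
  [ 0  1  0  -3 ]
  [ 0  0  1   3 ]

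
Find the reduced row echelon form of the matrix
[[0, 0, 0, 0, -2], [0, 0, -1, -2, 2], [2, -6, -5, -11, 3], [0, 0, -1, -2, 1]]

R1 <=> R3
  [ 2  -6  -5  -11   3 ]
  [ 0   0  -1   -2   2 ]
  [ 0   0   0    0  -2 ]
  [ 0   0  -1   -2   1 ]
R1 ← 1/2·R1
  [ 1  -3  -5/2  -11/2  3/2 ]
  [ 0   0    -1     -2    2 ]
  [ 0   0     0      0   -2 ]
  [ 0   0    -1     -2    1 ]
R2 ← -1·R2
  [ 1  -3  -5/2  -11/2  3/2 ]
  [ 0   0     1      2   -2 ]
  [ 0   0     0      0   -2 ]
  [ 0   0    -1     -2    1 ]
R4 ← R4 + R2
  [ 1  -3  -5/2  -11/2  3/2 ]
  [ 0   0     1      2   -2 ]
  [ 0   0     0      0   -2 ]
  [ 0   0     0      0   -1 ]
R3 ← -1/2·R3
  [ 1  -3  -5/2  -11/2  3/2 ]
  [ 0   0     1      2   -2 ]
  [ 0   0     0      0    1 ]
  [ 0   0     0      0   -1 ]
R4 ← R4 + R3
  [ 1  -3  -5/2  -11/2  3/2 ]
  [ 0   0     1      2   -2 ]
  [ 0   0     0      0    1 ]
  [ 0   0     0      0    0 ]
R2 ← R2 + 2·R3
  [ 1  -3  -5/2  -11/2  3/2 ]
  [ 0   0     1      2    0 ]
  [ 0   0     0      0    1 ]
  [ 0   0     0      0    0 ]
R1 ← R1 − 3/2·R3
  [ 1  -3  -5/2  -11/2  0 ]
  [ 0   0     1      2  0 ]
  [ 0   0     0      0  1 ]
  [ 0   0     0      0  0 ]
R1 ← R1 + 5/2·R2
  [ 1  -3  0  -1/2  0 ]
  [ 0   0  1     2  0 ]
  [ 0   0  0     0  1 ]
  [ 0   0  0     0  0 ]

[[1, -3, 0, -1/2, 0], [0, 0, 1, 2, 0], [0, 0, 0, 0, 1], [0, 0, 0, 0, 0]]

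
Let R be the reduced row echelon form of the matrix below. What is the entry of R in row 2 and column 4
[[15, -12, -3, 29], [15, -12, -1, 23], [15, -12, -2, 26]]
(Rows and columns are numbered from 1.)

R1 -> 1/15·R1
R2 -> R2 − 15·R1
R3 -> R3 − 15·R1
R2 -> 1/2·R2
R3 -> R3 − R2
R1 -> R1 + 1/5·R2

-3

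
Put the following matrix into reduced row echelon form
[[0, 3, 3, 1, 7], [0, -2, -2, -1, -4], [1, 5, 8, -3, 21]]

[[1, 0, 3, 0, 0], [0, 1, 1, 0, 3], [0, 0, 0, 1, -2]]

R1 ↔ R3
  [ 1   5   8  -3  21 ]
  [ 0  -2  -2  -1  -4 ]
  [ 0   3   3   1   7 ]
R2 → -1/2·R2
  [ 1  5  8   -3  21 ]
  [ 0  1  1  1/2   2 ]
  [ 0  3  3    1   7 ]
R3 → R3 − 3·R2
  [ 1  5  8    -3  21 ]
  [ 0  1  1   1/2   2 ]
  [ 0  0  0  -1/2   1 ]
R3 → -2·R3
  [ 1  5  8   -3  21 ]
  [ 0  1  1  1/2   2 ]
  [ 0  0  0    1  -2 ]
R2 → R2 − 1/2·R3
  [ 1  5  8  -3  21 ]
  [ 0  1  1   0   3 ]
  [ 0  0  0   1  -2 ]
R1 → R1 + 3·R3
  [ 1  5  8  0  15 ]
  [ 0  1  1  0   3 ]
  [ 0  0  0  1  -2 ]
R1 → R1 − 5·R2
  [ 1  0  3  0   0 ]
  [ 0  1  1  0   3 ]
  [ 0  0  0  1  -2 ]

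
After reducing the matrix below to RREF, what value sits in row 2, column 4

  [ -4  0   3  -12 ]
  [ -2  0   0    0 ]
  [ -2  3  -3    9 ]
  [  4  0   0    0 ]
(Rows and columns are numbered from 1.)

R1 := -1/4·R1
  [  1  0  -3/4  3 ]
  [ -2  0     0  0 ]
  [ -2  3    -3  9 ]
  [  4  0     0  0 ]
R2 := R2 + 2·R1
  [  1  0  -3/4  3 ]
  [  0  0  -3/2  6 ]
  [ -2  3    -3  9 ]
  [  4  0     0  0 ]
R3 := R3 + 2·R1
  [ 1  0  -3/4   3 ]
  [ 0  0  -3/2   6 ]
  [ 0  3  -9/2  15 ]
  [ 4  0     0   0 ]
R4 := R4 − 4·R1
  [ 1  0  -3/4    3 ]
  [ 0  0  -3/2    6 ]
  [ 0  3  -9/2   15 ]
  [ 0  0     3  -12 ]
R2 <-> R3
  [ 1  0  -3/4    3 ]
  [ 0  3  -9/2   15 ]
  [ 0  0  -3/2    6 ]
  [ 0  0     3  -12 ]
R2 := 1/3·R2
  [ 1  0  -3/4    3 ]
  [ 0  1  -3/2    5 ]
  [ 0  0  -3/2    6 ]
  [ 0  0     3  -12 ]
R3 := -2/3·R3
  [ 1  0  -3/4    3 ]
  [ 0  1  -3/2    5 ]
  [ 0  0     1   -4 ]
  [ 0  0     3  -12 ]
R4 := R4 − 3·R3
  [ 1  0  -3/4   3 ]
  [ 0  1  -3/2   5 ]
  [ 0  0     1  -4 ]
  [ 0  0     0   0 ]
R2 := R2 + 3/2·R3
  [ 1  0  -3/4   3 ]
  [ 0  1     0  -1 ]
  [ 0  0     1  -4 ]
  [ 0  0     0   0 ]
R1 := R1 + 3/4·R3
  [ 1  0  0   0 ]
  [ 0  1  0  -1 ]
  [ 0  0  1  -4 ]
  [ 0  0  0   0 ]

-1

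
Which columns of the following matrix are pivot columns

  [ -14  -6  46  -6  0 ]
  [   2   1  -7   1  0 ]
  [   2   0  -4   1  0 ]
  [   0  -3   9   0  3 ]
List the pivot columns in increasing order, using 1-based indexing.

r1 -> -1/14·r1
r2 -> r2 − 2·r1
r3 -> r3 − 2·r1
r2 -> 7·r2
r3 -> r3 + 6/7·r2
r4 -> r4 + 3·r2
r4 -> r4 − 3·r3
r4 -> 1/3·r4
r2 -> r2 − r3
r1 -> r1 − 3/7·r3
r1 -> r1 − 3/7·r2
Pivot columns are the columns containing a leading 1.

1, 2, 4, 5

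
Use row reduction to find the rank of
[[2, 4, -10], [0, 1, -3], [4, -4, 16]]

R1 → 1/2·R1
R3 → R3 − 4·R1
R3 → R3 + 12·R2
R1 → R1 − 2·R2
The reduced form has 2 nonzero rows.

rank = 2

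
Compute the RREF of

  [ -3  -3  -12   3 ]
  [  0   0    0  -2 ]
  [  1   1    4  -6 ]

[[1, 1, 4, 0], [0, 0, 0, 1], [0, 0, 0, 0]]

ρ1 ← -1/3·ρ1
  [ 1  1  4  -1 ]
  [ 0  0  0  -2 ]
  [ 1  1  4  -6 ]
ρ3 ← ρ3 − ρ1
  [ 1  1  4  -1 ]
  [ 0  0  0  -2 ]
  [ 0  0  0  -5 ]
ρ2 ← -1/2·ρ2
  [ 1  1  4  -1 ]
  [ 0  0  0   1 ]
  [ 0  0  0  -5 ]
ρ3 ← ρ3 + 5·ρ2
  [ 1  1  4  -1 ]
  [ 0  0  0   1 ]
  [ 0  0  0   0 ]
ρ1 ← ρ1 + ρ2
  [ 1  1  4  0 ]
  [ 0  0  0  1 ]
  [ 0  0  0  0 ]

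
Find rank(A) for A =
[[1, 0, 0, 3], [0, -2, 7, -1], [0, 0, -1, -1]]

rank = 3

R2 → -1/2·R2
  [ 1  0     0    3 ]
  [ 0  1  -7/2  1/2 ]
  [ 0  0    -1   -1 ]
R3 → -1·R3
  [ 1  0     0    3 ]
  [ 0  1  -7/2  1/2 ]
  [ 0  0     1    1 ]
R2 → R2 + 7/2·R3
  [ 1  0  0  3 ]
  [ 0  1  0  4 ]
  [ 0  0  1  1 ]
The reduced form has 3 nonzero rows.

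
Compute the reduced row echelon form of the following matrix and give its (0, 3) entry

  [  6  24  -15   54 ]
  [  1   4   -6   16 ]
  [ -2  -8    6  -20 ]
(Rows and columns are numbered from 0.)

R1 → 1/6·R1
  [  1   4  -5/2    9 ]
  [  1   4    -6   16 ]
  [ -2  -8     6  -20 ]
R2 → R2 − R1
  [  1   4  -5/2    9 ]
  [  0   0  -7/2    7 ]
  [ -2  -8     6  -20 ]
R3 → R3 + 2·R1
  [ 1  4  -5/2   9 ]
  [ 0  0  -7/2   7 ]
  [ 0  0     1  -2 ]
R2 → -2/7·R2
  [ 1  4  -5/2   9 ]
  [ 0  0     1  -2 ]
  [ 0  0     1  -2 ]
R3 → R3 − R2
  [ 1  4  -5/2   9 ]
  [ 0  0     1  -2 ]
  [ 0  0     0   0 ]
R1 → R1 + 5/2·R2
  [ 1  4  0   4 ]
  [ 0  0  1  -2 ]
  [ 0  0  0   0 ]

4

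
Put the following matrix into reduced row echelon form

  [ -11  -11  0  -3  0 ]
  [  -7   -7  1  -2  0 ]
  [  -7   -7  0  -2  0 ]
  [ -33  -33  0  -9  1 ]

ρ1 -> -1/11·ρ1
  [   1    1  0  3/11  0 ]
  [  -7   -7  1    -2  0 ]
  [  -7   -7  0    -2  0 ]
  [ -33  -33  0    -9  1 ]
ρ2 -> ρ2 + 7·ρ1
  [   1    1  0   3/11  0 ]
  [   0    0  1  -1/11  0 ]
  [  -7   -7  0     -2  0 ]
  [ -33  -33  0     -9  1 ]
ρ3 -> ρ3 + 7·ρ1
  [   1    1  0   3/11  0 ]
  [   0    0  1  -1/11  0 ]
  [   0    0  0  -1/11  0 ]
  [ -33  -33  0     -9  1 ]
ρ4 -> ρ4 + 33·ρ1
  [ 1  1  0   3/11  0 ]
  [ 0  0  1  -1/11  0 ]
  [ 0  0  0  -1/11  0 ]
  [ 0  0  0      0  1 ]
ρ3 -> -11·ρ3
  [ 1  1  0   3/11  0 ]
  [ 0  0  1  -1/11  0 ]
  [ 0  0  0      1  0 ]
  [ 0  0  0      0  1 ]
ρ2 -> ρ2 + 1/11·ρ3
  [ 1  1  0  3/11  0 ]
  [ 0  0  1     0  0 ]
  [ 0  0  0     1  0 ]
  [ 0  0  0     0  1 ]
ρ1 -> ρ1 − 3/11·ρ3
  [ 1  1  0  0  0 ]
  [ 0  0  1  0  0 ]
  [ 0  0  0  1  0 ]
  [ 0  0  0  0  1 ]

[[1, 1, 0, 0, 0], [0, 0, 1, 0, 0], [0, 0, 0, 1, 0], [0, 0, 0, 0, 1]]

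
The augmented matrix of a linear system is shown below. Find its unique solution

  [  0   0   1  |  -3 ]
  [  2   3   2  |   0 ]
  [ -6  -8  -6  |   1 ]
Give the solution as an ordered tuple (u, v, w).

(3/2, 1, -3)

ρ1 ↔ ρ2
ρ1 → 1/2·ρ1
ρ3 → ρ3 + 6·ρ1
ρ2 ↔ ρ3
ρ1 → ρ1 − ρ3
ρ1 → ρ1 − 3/2·ρ2
Reading off the last column: u = 3/2, v = 1, w = -3.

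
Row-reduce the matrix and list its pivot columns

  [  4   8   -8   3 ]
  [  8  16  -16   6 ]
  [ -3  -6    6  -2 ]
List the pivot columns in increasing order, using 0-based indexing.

ρ1 := 1/4·ρ1
  [  1   2   -2  3/4 ]
  [  8  16  -16    6 ]
  [ -3  -6    6   -2 ]
ρ2 := ρ2 − 8·ρ1
  [  1   2  -2  3/4 ]
  [  0   0   0    0 ]
  [ -3  -6   6   -2 ]
ρ3 := ρ3 + 3·ρ1
  [ 1  2  -2  3/4 ]
  [ 0  0   0    0 ]
  [ 0  0   0  1/4 ]
ρ2 <-> ρ3
  [ 1  2  -2  3/4 ]
  [ 0  0   0  1/4 ]
  [ 0  0   0    0 ]
ρ2 := 4·ρ2
  [ 1  2  -2  3/4 ]
  [ 0  0   0    1 ]
  [ 0  0   0    0 ]
ρ1 := ρ1 − 3/4·ρ2
  [ 1  2  -2  0 ]
  [ 0  0   0  1 ]
  [ 0  0   0  0 ]
Pivot columns are the columns containing a leading 1.

0, 3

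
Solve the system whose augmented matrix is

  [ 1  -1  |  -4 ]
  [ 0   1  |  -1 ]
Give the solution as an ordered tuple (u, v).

R1 -> R1 + R2
  [ 1  0  |  -5 ]
  [ 0  1  |  -1 ]
Reading off the last column: u = -5, v = -1.

(-5, -1)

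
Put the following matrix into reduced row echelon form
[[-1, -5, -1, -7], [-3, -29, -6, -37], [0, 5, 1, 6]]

r1 → -1·r1
  [  1    5   1    7 ]
  [ -3  -29  -6  -37 ]
  [  0    5   1    6 ]
r2 → r2 + 3·r1
  [ 1    5   1    7 ]
  [ 0  -14  -3  -16 ]
  [ 0    5   1    6 ]
r2 → -1/14·r2
  [ 1  5     1    7 ]
  [ 0  1  3/14  8/7 ]
  [ 0  5     1    6 ]
r3 → r3 − 5·r2
  [ 1  5      1    7 ]
  [ 0  1   3/14  8/7 ]
  [ 0  0  -1/14  2/7 ]
r3 → -14·r3
  [ 1  5     1    7 ]
  [ 0  1  3/14  8/7 ]
  [ 0  0     1   -4 ]
r2 → r2 − 3/14·r3
  [ 1  5  1   7 ]
  [ 0  1  0   2 ]
  [ 0  0  1  -4 ]
r1 → r1 − r3
  [ 1  5  0  11 ]
  [ 0  1  0   2 ]
  [ 0  0  1  -4 ]
r1 → r1 − 5·r2
  [ 1  0  0   1 ]
  [ 0  1  0   2 ]
  [ 0  0  1  -4 ]

[[1, 0, 0, 1], [0, 1, 0, 2], [0, 0, 1, -4]]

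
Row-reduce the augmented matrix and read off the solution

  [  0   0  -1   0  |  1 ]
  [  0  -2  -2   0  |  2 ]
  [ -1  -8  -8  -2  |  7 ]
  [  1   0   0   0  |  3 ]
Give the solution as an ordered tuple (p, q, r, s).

(3, 0, -1, -1)

R1 ↔ R3
R1 := -1·R1
R4 := R4 − R1
R2 := -1/2·R2
R4 := R4 + 8·R2
R3 := -1·R3
R4 := -1/2·R4
R1 := R1 − 2·R4
R2 := R2 − R3
R1 := R1 − 8·R3
R1 := R1 − 8·R2
Reading off the last column: p = 3, q = 0, r = -1, s = -1.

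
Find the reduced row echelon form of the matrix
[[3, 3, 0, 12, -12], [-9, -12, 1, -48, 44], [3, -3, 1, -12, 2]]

[[1, 0, 0, 0, -2], [0, 1, 0, 4, -2], [0, 0, 1, 0, 2]]

R1 ← 1/3·R1
  [  1    1  0    4  -4 ]
  [ -9  -12  1  -48  44 ]
  [  3   -3  1  -12   2 ]
R2 ← R2 + 9·R1
  [ 1   1  0    4  -4 ]
  [ 0  -3  1  -12   8 ]
  [ 3  -3  1  -12   2 ]
R3 ← R3 − 3·R1
  [ 1   1  0    4  -4 ]
  [ 0  -3  1  -12   8 ]
  [ 0  -6  1  -24  14 ]
R2 ← -1/3·R2
  [ 1   1     0    4    -4 ]
  [ 0   1  -1/3    4  -8/3 ]
  [ 0  -6     1  -24    14 ]
R3 ← R3 + 6·R2
  [ 1  1     0  4    -4 ]
  [ 0  1  -1/3  4  -8/3 ]
  [ 0  0    -1  0    -2 ]
R3 ← -1·R3
  [ 1  1     0  4    -4 ]
  [ 0  1  -1/3  4  -8/3 ]
  [ 0  0     1  0     2 ]
R2 ← R2 + 1/3·R3
  [ 1  1  0  4  -4 ]
  [ 0  1  0  4  -2 ]
  [ 0  0  1  0   2 ]
R1 ← R1 − R2
  [ 1  0  0  0  -2 ]
  [ 0  1  0  4  -2 ]
  [ 0  0  1  0   2 ]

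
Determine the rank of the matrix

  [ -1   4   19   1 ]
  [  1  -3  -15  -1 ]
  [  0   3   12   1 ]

rank = 3

R1 -> -1·R1
  [ 1  -4  -19  -1 ]
  [ 1  -3  -15  -1 ]
  [ 0   3   12   1 ]
R2 -> R2 − R1
  [ 1  -4  -19  -1 ]
  [ 0   1    4   0 ]
  [ 0   3   12   1 ]
R3 -> R3 − 3·R2
  [ 1  -4  -19  -1 ]
  [ 0   1    4   0 ]
  [ 0   0    0   1 ]
R1 -> R1 + R3
  [ 1  -4  -19  0 ]
  [ 0   1    4  0 ]
  [ 0   0    0  1 ]
R1 -> R1 + 4·R2
  [ 1  0  -3  0 ]
  [ 0  1   4  0 ]
  [ 0  0   0  1 ]
The reduced form has 3 nonzero rows.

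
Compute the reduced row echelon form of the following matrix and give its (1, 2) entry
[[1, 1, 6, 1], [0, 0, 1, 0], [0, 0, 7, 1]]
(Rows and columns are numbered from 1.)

R3 ← R3 − 7·R2
  [ 1  1  6  1 ]
  [ 0  0  1  0 ]
  [ 0  0  0  1 ]
R1 ← R1 − R3
  [ 1  1  6  0 ]
  [ 0  0  1  0 ]
  [ 0  0  0  1 ]
R1 ← R1 − 6·R2
  [ 1  1  0  0 ]
  [ 0  0  1  0 ]
  [ 0  0  0  1 ]

1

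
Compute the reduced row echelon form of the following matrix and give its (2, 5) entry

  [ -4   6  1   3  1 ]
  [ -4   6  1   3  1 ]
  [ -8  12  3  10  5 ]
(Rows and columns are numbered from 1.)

R1 -> -1/4·R1
  [  1  -3/2  -1/4  -3/4  -1/4 ]
  [ -4     6     1     3     1 ]
  [ -8    12     3    10     5 ]
R2 -> R2 + 4·R1
  [  1  -3/2  -1/4  -3/4  -1/4 ]
  [  0     0     0     0     0 ]
  [ -8    12     3    10     5 ]
R3 -> R3 + 8·R1
  [ 1  -3/2  -1/4  -3/4  -1/4 ]
  [ 0     0     0     0     0 ]
  [ 0     0     1     4     3 ]
R2 ↔ R3
  [ 1  -3/2  -1/4  -3/4  -1/4 ]
  [ 0     0     1     4     3 ]
  [ 0     0     0     0     0 ]
R1 -> R1 + 1/4·R2
  [ 1  -3/2  0  1/4  1/2 ]
  [ 0     0  1    4    3 ]
  [ 0     0  0    0    0 ]

3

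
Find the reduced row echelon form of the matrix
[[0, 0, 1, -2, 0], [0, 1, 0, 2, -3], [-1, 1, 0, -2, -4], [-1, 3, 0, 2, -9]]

[[1, 0, 0, 4, 0], [0, 1, 0, 2, 0], [0, 0, 1, -2, 0], [0, 0, 0, 0, 1]]

ρ1 <=> ρ3
  [ -1  1  0  -2  -4 ]
  [  0  1  0   2  -3 ]
  [  0  0  1  -2   0 ]
  [ -1  3  0   2  -9 ]
ρ1 := -1·ρ1
  [  1  -1  0   2   4 ]
  [  0   1  0   2  -3 ]
  [  0   0  1  -2   0 ]
  [ -1   3  0   2  -9 ]
ρ4 := ρ4 + ρ1
  [ 1  -1  0   2   4 ]
  [ 0   1  0   2  -3 ]
  [ 0   0  1  -2   0 ]
  [ 0   2  0   4  -5 ]
ρ4 := ρ4 − 2·ρ2
  [ 1  -1  0   2   4 ]
  [ 0   1  0   2  -3 ]
  [ 0   0  1  -2   0 ]
  [ 0   0  0   0   1 ]
ρ2 := ρ2 + 3·ρ4
  [ 1  -1  0   2  4 ]
  [ 0   1  0   2  0 ]
  [ 0   0  1  -2  0 ]
  [ 0   0  0   0  1 ]
ρ1 := ρ1 − 4·ρ4
  [ 1  -1  0   2  0 ]
  [ 0   1  0   2  0 ]
  [ 0   0  1  -2  0 ]
  [ 0   0  0   0  1 ]
ρ1 := ρ1 + ρ2
  [ 1  0  0   4  0 ]
  [ 0  1  0   2  0 ]
  [ 0  0  1  -2  0 ]
  [ 0  0  0   0  1 ]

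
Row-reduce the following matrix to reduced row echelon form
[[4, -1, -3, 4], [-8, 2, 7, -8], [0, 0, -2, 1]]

ρ1 := 1/4·ρ1
  [  1  -1/4  -3/4   1 ]
  [ -8     2     7  -8 ]
  [  0     0    -2   1 ]
ρ2 := ρ2 + 8·ρ1
  [ 1  -1/4  -3/4  1 ]
  [ 0     0     1  0 ]
  [ 0     0    -2  1 ]
ρ3 := ρ3 + 2·ρ2
  [ 1  -1/4  -3/4  1 ]
  [ 0     0     1  0 ]
  [ 0     0     0  1 ]
ρ1 := ρ1 − ρ3
  [ 1  -1/4  -3/4  0 ]
  [ 0     0     1  0 ]
  [ 0     0     0  1 ]
ρ1 := ρ1 + 3/4·ρ2
  [ 1  -1/4  0  0 ]
  [ 0     0  1  0 ]
  [ 0     0  0  1 ]

[[1, -1/4, 0, 0], [0, 0, 1, 0], [0, 0, 0, 1]]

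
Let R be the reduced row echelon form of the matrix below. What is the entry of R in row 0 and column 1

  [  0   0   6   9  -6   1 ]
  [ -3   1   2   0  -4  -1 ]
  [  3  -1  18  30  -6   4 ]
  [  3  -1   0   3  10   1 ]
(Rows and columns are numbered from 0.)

ρ1 <=> ρ2
  [ -3   1   2   0  -4  -1 ]
  [  0   0   6   9  -6   1 ]
  [  3  -1  18  30  -6   4 ]
  [  3  -1   0   3  10   1 ]
ρ1 := -1/3·ρ1
  [ 1  -1/3  -2/3   0  4/3  1/3 ]
  [ 0     0     6   9   -6    1 ]
  [ 3    -1    18  30   -6    4 ]
  [ 3    -1     0   3   10    1 ]
ρ3 := ρ3 − 3·ρ1
  [ 1  -1/3  -2/3   0  4/3  1/3 ]
  [ 0     0     6   9   -6    1 ]
  [ 0     0    20  30  -10    3 ]
  [ 3    -1     0   3   10    1 ]
ρ4 := ρ4 − 3·ρ1
  [ 1  -1/3  -2/3   0  4/3  1/3 ]
  [ 0     0     6   9   -6    1 ]
  [ 0     0    20  30  -10    3 ]
  [ 0     0     2   3    6    0 ]
ρ2 := 1/6·ρ2
  [ 1  -1/3  -2/3    0  4/3  1/3 ]
  [ 0     0     1  3/2   -1  1/6 ]
  [ 0     0    20   30  -10    3 ]
  [ 0     0     2    3    6    0 ]
ρ3 := ρ3 − 20·ρ2
  [ 1  -1/3  -2/3    0  4/3   1/3 ]
  [ 0     0     1  3/2   -1   1/6 ]
  [ 0     0     0    0   10  -1/3 ]
  [ 0     0     2    3    6     0 ]
ρ4 := ρ4 − 2·ρ2
  [ 1  -1/3  -2/3    0  4/3   1/3 ]
  [ 0     0     1  3/2   -1   1/6 ]
  [ 0     0     0    0   10  -1/3 ]
  [ 0     0     0    0    8  -1/3 ]
ρ3 := 1/10·ρ3
  [ 1  -1/3  -2/3    0  4/3    1/3 ]
  [ 0     0     1  3/2   -1    1/6 ]
  [ 0     0     0    0    1  -1/30 ]
  [ 0     0     0    0    8   -1/3 ]
ρ4 := ρ4 − 8·ρ3
  [ 1  -1/3  -2/3    0  4/3    1/3 ]
  [ 0     0     1  3/2   -1    1/6 ]
  [ 0     0     0    0    1  -1/30 ]
  [ 0     0     0    0    0  -1/15 ]
ρ4 := -15·ρ4
  [ 1  -1/3  -2/3    0  4/3    1/3 ]
  [ 0     0     1  3/2   -1    1/6 ]
  [ 0     0     0    0    1  -1/30 ]
  [ 0     0     0    0    0      1 ]
ρ3 := ρ3 + 1/30·ρ4
  [ 1  -1/3  -2/3    0  4/3  1/3 ]
  [ 0     0     1  3/2   -1  1/6 ]
  [ 0     0     0    0    1    0 ]
  [ 0     0     0    0    0    1 ]
ρ2 := ρ2 − 1/6·ρ4
  [ 1  -1/3  -2/3    0  4/3  1/3 ]
  [ 0     0     1  3/2   -1    0 ]
  [ 0     0     0    0    1    0 ]
  [ 0     0     0    0    0    1 ]
ρ1 := ρ1 − 1/3·ρ4
  [ 1  -1/3  -2/3    0  4/3  0 ]
  [ 0     0     1  3/2   -1  0 ]
  [ 0     0     0    0    1  0 ]
  [ 0     0     0    0    0  1 ]
ρ2 := ρ2 + ρ3
  [ 1  -1/3  -2/3    0  4/3  0 ]
  [ 0     0     1  3/2    0  0 ]
  [ 0     0     0    0    1  0 ]
  [ 0     0     0    0    0  1 ]
ρ1 := ρ1 − 4/3·ρ3
  [ 1  -1/3  -2/3    0  0  0 ]
  [ 0     0     1  3/2  0  0 ]
  [ 0     0     0    0  1  0 ]
  [ 0     0     0    0  0  1 ]
ρ1 := ρ1 + 2/3·ρ2
  [ 1  -1/3  0    1  0  0 ]
  [ 0     0  1  3/2  0  0 ]
  [ 0     0  0    0  1  0 ]
  [ 0     0  0    0  0  1 ]

-1/3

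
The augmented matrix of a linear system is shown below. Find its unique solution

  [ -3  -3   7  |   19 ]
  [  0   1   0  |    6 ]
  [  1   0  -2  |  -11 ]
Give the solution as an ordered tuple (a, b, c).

R1 → -1/3·R1
  [ 1  1  -7/3  |  -19/3 ]
  [ 0  1     0  |      6 ]
  [ 1  0    -2  |    -11 ]
R3 → R3 − R1
  [ 1   1  -7/3  |  -19/3 ]
  [ 0   1     0  |      6 ]
  [ 0  -1   1/3  |  -14/3 ]
R3 → R3 + R2
  [ 1  1  -7/3  |  -19/3 ]
  [ 0  1     0  |      6 ]
  [ 0  0   1/3  |    4/3 ]
R3 → 3·R3
  [ 1  1  -7/3  |  -19/3 ]
  [ 0  1     0  |      6 ]
  [ 0  0     1  |      4 ]
R1 → R1 + 7/3·R3
  [ 1  1  0  |  3 ]
  [ 0  1  0  |  6 ]
  [ 0  0  1  |  4 ]
R1 → R1 − R2
  [ 1  0  0  |  -3 ]
  [ 0  1  0  |   6 ]
  [ 0  0  1  |   4 ]
Reading off the last column: a = -3, b = 6, c = 4.

(-3, 6, 4)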